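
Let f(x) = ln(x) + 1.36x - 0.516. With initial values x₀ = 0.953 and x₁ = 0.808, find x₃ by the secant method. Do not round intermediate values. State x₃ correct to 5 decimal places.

0.67244

f(x_0) = 0.731940, f(x_1) = 0.369687
x_2 = 0.808000 - (0.369687)·(0.808000 - 0.953000)/(0.369687 - (0.731940)) = 0.660024; f(x_2) = -0.033845
x_3 = 0.660024 - (-0.033845)·(0.660024 - 0.808000)/(-0.033845 - (0.369687)) = 0.672436; f(x_3) = 0.001663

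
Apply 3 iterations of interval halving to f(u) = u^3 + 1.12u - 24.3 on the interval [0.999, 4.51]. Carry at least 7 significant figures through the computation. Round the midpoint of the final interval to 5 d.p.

f(0.999000) = -22.184117, f(4.510000) = 72.485051 (opposite signs)
step 1: m = 2.754500, f(m) = -0.315824 < 0 → root in [2.754500, 4.510000]
step 2: m = 3.632250, f(m) = 27.689266 > 0 → root in [2.754500, 3.632250]
step 3: m = 3.193375, f(m) = 11.841481 > 0 → root in [2.754500, 3.193375]
Midpoint of [2.754500, 3.193375] = 2.973937

2.97394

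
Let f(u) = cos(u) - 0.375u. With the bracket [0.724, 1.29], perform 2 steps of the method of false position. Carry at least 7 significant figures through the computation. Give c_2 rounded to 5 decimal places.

1.13197

False-position update: c = (a·f(b) − b·f(a))/(f(b) − f(a)); replace the endpoint whose sign matches f(c).
f(0.724000) = 0.477662, f(1.290000) = -0.206629
step 1: c = 1.119090, f(c) = 0.016842 > 0 → new bracket [1.119090, 1.290000]
step 2: c = 1.131971, f(c) = 0.000387 > 0 → new bracket [1.131971, 1.290000]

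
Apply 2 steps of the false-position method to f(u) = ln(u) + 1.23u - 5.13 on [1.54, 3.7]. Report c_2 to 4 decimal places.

3.2226

False-position update: c = (a·f(b) − b·f(a))/(f(b) − f(a)); replace the endpoint whose sign matches f(c).
f(1.540000) = -2.804018, f(3.700000) = 0.729333
step 1: c = 3.254146, f(c) = 0.052529 > 0 → new bracket [1.540000, 3.254146]
step 2: c = 3.222624, f(c) = 0.004024 > 0 → new bracket [1.540000, 3.222624]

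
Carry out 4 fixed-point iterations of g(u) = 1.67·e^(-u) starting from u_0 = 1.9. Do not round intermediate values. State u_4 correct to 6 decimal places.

1.059819

u_1 = g(1.900000) = 0.249780
u_2 = g(0.249780) = 1.300884
u_3 = g(1.300884) = 0.454726
u_4 = g(0.454726) = 1.059819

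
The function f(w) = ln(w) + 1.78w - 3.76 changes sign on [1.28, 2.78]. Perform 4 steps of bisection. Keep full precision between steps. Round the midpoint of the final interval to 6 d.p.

1.795625

f(1.280000) = -1.234740, f(2.780000) = 2.210851 (opposite signs)
step 1: m = 2.030000, f(m) = 0.561436 > 0 → root in [1.280000, 2.030000]
step 2: m = 1.655000, f(m) = -0.310299 < 0 → root in [1.655000, 2.030000]
step 3: m = 1.842500, f(m) = 0.130773 > 0 → root in [1.655000, 1.842500]
step 4: m = 1.748750, f(m) = -0.088324 < 0 → root in [1.748750, 1.842500]
Midpoint of [1.748750, 1.842500] = 1.795625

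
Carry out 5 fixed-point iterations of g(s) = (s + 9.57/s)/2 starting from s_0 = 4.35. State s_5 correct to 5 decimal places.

3.09354

s_1 = g(4.350000) = 3.275000
s_2 = g(3.275000) = 3.098569
s_3 = g(3.098569) = 3.093546
s_4 = g(3.093546) = 3.093542
s_5 = g(3.093542) = 3.093542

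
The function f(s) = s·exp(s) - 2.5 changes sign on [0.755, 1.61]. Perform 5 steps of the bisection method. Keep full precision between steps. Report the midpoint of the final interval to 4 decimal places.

0.9554

f(0.755000) = -0.893653, f(1.610000) = 5.554526 (opposite signs)
step 1: m = 1.182500, f(m) = 1.357930 > 0 → root in [0.755000, 1.182500]
step 2: m = 0.968750, f(m) = 0.052316 > 0 → root in [0.755000, 0.968750]
step 3: m = 0.861875, f(m) = -0.459428 < 0 → root in [0.861875, 0.968750]
step 4: m = 0.915312, f(m) = -0.213956 < 0 → root in [0.915312, 0.968750]
step 5: m = 0.942031, f(m) = -0.083514 < 0 → root in [0.942031, 0.968750]
Midpoint of [0.942031, 0.968750] = 0.955391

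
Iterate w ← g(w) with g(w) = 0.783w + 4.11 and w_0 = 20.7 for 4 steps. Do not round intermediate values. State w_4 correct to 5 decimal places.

19.60160

w_1 = g(20.700000) = 20.318100
w_2 = g(20.318100) = 20.019072
w_3 = g(20.019072) = 19.784934
w_4 = g(19.784934) = 19.601603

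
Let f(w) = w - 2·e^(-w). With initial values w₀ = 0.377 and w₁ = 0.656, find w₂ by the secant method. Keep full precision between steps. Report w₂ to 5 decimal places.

0.82980

f(w_0) = -0.994832, f(w_1) = -0.381846
w_2 = 0.656000 - (-0.381846)·(0.656000 - 0.377000)/(-0.381846 - (-0.994832)) = 0.829797; f(w_2) = -0.042479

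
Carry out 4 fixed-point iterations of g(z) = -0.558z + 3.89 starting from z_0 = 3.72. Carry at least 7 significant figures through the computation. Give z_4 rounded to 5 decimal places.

z_1 = g(3.720000) = 1.814240
z_2 = g(1.814240) = 2.877654
z_3 = g(2.877654) = 2.284269
z_4 = g(2.284269) = 2.615378

2.61538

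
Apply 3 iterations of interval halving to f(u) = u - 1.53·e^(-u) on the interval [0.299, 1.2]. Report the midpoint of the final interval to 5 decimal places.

f(0.299000) = -0.835586, f(1.200000) = 0.739173 (opposite signs)
step 1: m = 0.749500, f(m) = 0.026418 > 0 → root in [0.299000, 0.749500]
step 2: m = 0.524250, f(m) = -0.381509 < 0 → root in [0.524250, 0.749500]
step 3: m = 0.636875, f(m) = -0.172407 < 0 → root in [0.636875, 0.749500]
Midpoint of [0.636875, 0.749500] = 0.693187

0.69319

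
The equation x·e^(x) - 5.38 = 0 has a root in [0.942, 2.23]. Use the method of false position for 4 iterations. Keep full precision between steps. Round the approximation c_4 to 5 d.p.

False-position update: c = (a·f(b) − b·f(a))/(f(b) − f(a)); replace the endpoint whose sign matches f(c).
f(0.942000) = -2.963670, f(2.230000) = 15.358701
step 1: c = 1.150336, f(c) = -1.745797 < 0 → new bracket [1.150336, 2.230000]
step 2: c = 1.260533, f(c) = -0.933717 < 0 → new bracket [1.260533, 2.230000]
step 3: c = 1.316093, f(c) = -0.472516 < 0 → new bracket [1.316093, 2.230000]
step 4: c = 1.343371, f(c) = -0.232284 < 0 → new bracket [1.343371, 2.230000]

1.34337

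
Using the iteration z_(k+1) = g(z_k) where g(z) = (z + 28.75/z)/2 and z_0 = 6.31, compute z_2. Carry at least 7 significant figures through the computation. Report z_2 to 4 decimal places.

5.3624

z_1 = g(6.310000) = 5.433130
z_2 = g(5.433130) = 5.362370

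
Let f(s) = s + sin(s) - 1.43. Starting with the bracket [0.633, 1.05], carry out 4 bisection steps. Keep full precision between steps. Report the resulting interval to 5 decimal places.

f(0.633000) = -0.205434, f(1.050000) = 0.487423 (opposite signs)
step 1: m = 0.841500, f(m) = 0.157143 > 0 → root in [0.633000, 0.841500]
step 2: m = 0.737250, f(m) = -0.020495 < 0 → root in [0.737250, 0.841500]
step 3: m = 0.789375, f(m) = 0.069288 > 0 → root in [0.737250, 0.789375]
step 4: m = 0.763312, f(m) = 0.024631 > 0 → root in [0.737250, 0.763312]

[0.73725, 0.76331]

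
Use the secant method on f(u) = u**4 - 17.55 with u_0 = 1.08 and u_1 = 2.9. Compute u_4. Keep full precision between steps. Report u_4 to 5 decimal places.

2.20832

f(u_0) = -16.189511, f(u_1) = 53.178100
u_2 = 2.900000 - (53.178100)·(2.900000 - 1.080000)/(53.178100 - (-16.189511)) = 1.504765; f(u_2) = -12.422870
u_3 = 1.504765 - (-12.422870)·(1.504765 - 2.900000)/(-12.422870 - (53.178100)) = 1.768981; f(u_3) = -7.757527
u_4 = 1.768981 - (-7.757527)·(1.768981 - 1.504765)/(-7.757527 - (-12.422870)) = 2.208319; f(u_4) = 6.231931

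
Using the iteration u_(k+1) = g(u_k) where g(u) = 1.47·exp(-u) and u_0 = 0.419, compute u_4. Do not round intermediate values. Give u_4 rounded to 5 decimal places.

0.63430

u_1 = g(0.419000) = 0.966825
u_2 = g(0.966825) = 0.559024
u_3 = g(0.559024) = 0.840497
u_4 = g(0.840497) = 0.634299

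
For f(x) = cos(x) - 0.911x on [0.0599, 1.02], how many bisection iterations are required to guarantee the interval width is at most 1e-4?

Initial width b − a = 1.02 − 0.0599 = 0.960100.
After n steps the width is (b−a)/2^n; need (b−a)/2^n ≤ 1e-4.
So n ≥ log₂(0.960100/1e-4) = log₂(9601.0000) ≈ 13.2290.
Hence n = 14.

14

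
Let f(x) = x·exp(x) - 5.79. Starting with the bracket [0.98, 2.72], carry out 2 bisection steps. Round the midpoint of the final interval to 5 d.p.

1.19750

f(0.980000) = -3.178833, f(2.720000) = 35.500477 (opposite signs)
step 1: m = 1.850000, f(m) = 5.975666 > 0 → root in [0.980000, 1.850000]
step 2: m = 1.415000, f(m) = 0.034828 > 0 → root in [0.980000, 1.415000]
Midpoint of [0.980000, 1.415000] = 1.197500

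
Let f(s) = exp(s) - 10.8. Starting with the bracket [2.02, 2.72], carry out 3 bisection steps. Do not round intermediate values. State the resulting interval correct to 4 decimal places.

[2.3700, 2.4575]

f(2.020000) = -3.261675, f(2.720000) = 4.380322 (opposite signs)
step 1: m = 2.370000, f(m) = -0.102608 < 0 → root in [2.370000, 2.720000]
step 2: m = 2.545000, f(m) = 1.943228 > 0 → root in [2.370000, 2.545000]
step 3: m = 2.457500, f(m) = 0.875586 > 0 → root in [2.370000, 2.457500]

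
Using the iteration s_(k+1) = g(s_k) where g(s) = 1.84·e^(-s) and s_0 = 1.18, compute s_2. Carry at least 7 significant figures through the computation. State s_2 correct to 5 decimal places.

1.04537

s_1 = g(1.180000) = 0.565393
s_2 = g(0.565393) = 1.045372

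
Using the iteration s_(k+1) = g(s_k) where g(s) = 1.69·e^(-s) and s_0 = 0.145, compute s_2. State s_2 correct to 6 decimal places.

0.391739

s_1 = g(0.145000) = 1.461888
s_2 = g(1.461888) = 0.391739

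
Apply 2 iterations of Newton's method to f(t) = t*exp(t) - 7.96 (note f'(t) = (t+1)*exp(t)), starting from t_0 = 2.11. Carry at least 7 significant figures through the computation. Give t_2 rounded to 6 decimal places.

Newton update: t ← t − f(t)/f'(t).
t_0 = 2.110000: f = 9.443789, f' = 25.652030 → t_1 = 2.110000 - (9.443789)/(25.652030) = 1.741850
t_1 = 1.741850: f = 1.982297, f' = 15.650192 → t_2 = 1.741850 - (1.982297)/(15.650192) = 1.615187

1.615187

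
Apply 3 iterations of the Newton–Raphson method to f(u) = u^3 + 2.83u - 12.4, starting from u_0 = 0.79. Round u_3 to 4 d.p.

1.9342

Newton update: u ← u − f(u)/f'(u).
f'(u) = 3u^2 + 2.83
u_0 = 0.790000: f = -9.671261, f' = 4.702300 → u_1 = 0.790000 - (-9.671261)/(4.702300) = 2.846709
u_1 = 2.846709: f = 18.725201, f' = 27.141250 → u_2 = 2.846709 - (18.725201)/(27.141250) = 2.156792
u_2 = 2.156792: f = 3.736582, f' = 16.785255 → u_3 = 2.156792 - (3.736582)/(16.785255) = 1.934181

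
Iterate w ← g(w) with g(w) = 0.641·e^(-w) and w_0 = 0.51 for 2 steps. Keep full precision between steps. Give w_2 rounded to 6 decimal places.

w_1 = g(0.510000) = 0.384918
w_2 = g(0.384918) = 0.436205

0.436205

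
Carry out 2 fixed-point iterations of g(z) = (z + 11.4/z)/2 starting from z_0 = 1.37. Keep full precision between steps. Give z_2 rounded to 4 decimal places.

z_1 = g(1.370000) = 4.845584
z_2 = g(4.845584) = 3.599121

3.5991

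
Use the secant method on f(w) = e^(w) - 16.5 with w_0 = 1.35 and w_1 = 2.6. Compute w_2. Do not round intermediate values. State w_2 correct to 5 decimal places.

Secant update: w_(k+1) = w_k − f(w_k)·(w_k − w_(k-1))/(f(w_k) − f(w_(k-1))).
f(w_0) = -12.642574, f(w_1) = -3.036262
w_2 = 2.600000 - (-3.036262)·(2.600000 - 1.350000)/(-3.036262 - (-12.642574)) = 2.995087; f(w_2) = 3.487095

2.99509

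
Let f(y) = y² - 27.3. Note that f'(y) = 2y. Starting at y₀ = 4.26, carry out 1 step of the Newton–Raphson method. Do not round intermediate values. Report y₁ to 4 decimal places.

y_0 = 4.260000: f = -9.152400, f' = 8.520000 → y_1 = 4.260000 - (-9.152400)/(8.520000) = 5.334225

5.3342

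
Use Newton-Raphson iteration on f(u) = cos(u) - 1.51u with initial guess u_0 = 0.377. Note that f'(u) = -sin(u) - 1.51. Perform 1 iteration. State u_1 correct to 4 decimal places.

Newton update: u ← u − f(u)/f'(u).
u_0 = 0.377000: f = 0.360503, f' = -1.878133 → u_1 = 0.377000 - (0.360503)/(-1.878133) = 0.568948

0.5689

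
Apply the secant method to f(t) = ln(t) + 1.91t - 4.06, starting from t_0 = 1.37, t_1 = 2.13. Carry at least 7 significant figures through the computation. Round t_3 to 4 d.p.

1.8137

f(t_0) = -1.128489, f(t_1) = 0.764422
t_2 = 2.130000 - (0.764422)·(2.130000 - 1.370000)/(0.764422 - (-1.128489)) = 1.823086; f(t_2) = 0.022625
t_3 = 1.823086 - (0.022625)·(1.823086 - 2.130000)/(0.022625 - (0.764422)) = 1.813725; f(t_3) = -0.000402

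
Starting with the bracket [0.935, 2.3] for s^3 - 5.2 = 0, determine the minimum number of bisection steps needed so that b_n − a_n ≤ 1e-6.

Initial width b − a = 2.3 − 0.935 = 1.365000.
After n steps the width is (b−a)/2^n; need (b−a)/2^n ≤ 1e-6.
So n ≥ log₂(1.365000/1e-6) = log₂(1365000.0000) ≈ 20.3805.
Hence n = 21.

21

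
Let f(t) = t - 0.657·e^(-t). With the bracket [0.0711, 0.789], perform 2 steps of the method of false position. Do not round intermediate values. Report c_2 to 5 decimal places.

f(0.071100) = -0.540809, f(0.789000) = 0.490526
step 1: c = 0.447551, f(c) = 0.027602 > 0 → new bracket [0.071100, 0.447551]
step 2: c = 0.429271, f(c) = 0.001574 > 0 → new bracket [0.071100, 0.429271]

0.42927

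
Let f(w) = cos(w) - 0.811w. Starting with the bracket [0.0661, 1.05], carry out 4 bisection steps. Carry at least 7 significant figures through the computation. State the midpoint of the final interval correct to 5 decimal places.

f(0.066100) = 0.944209, f(1.050000) = -0.353979 (opposite signs)
step 1: m = 0.558050, f(m) = 0.395711 > 0 → root in [0.558050, 1.050000]
step 2: m = 0.804025, f(m) = 0.041749 > 0 → root in [0.804025, 1.050000]
step 3: m = 0.927013, f(m) = -0.151581 < 0 → root in [0.804025, 0.927013]
step 4: m = 0.865519, f(m) = -0.053690 < 0 → root in [0.804025, 0.865519]
Midpoint of [0.804025, 0.865519] = 0.834772

0.83477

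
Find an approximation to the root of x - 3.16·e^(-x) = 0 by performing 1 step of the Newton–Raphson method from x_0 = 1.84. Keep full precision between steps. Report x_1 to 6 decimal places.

f'(x) = 1 + 3.16·e^(-x)
x_0 = 1.840000: f = 1.338137, f' = 1.501863 → x_1 = 1.840000 - (1.338137)/(1.501863) = 0.949015

0.949015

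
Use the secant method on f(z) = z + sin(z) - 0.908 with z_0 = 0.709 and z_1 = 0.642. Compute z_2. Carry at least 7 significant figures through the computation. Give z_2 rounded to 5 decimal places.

0.45506

f(z_0) = 0.452075, f(z_1) = 0.332798
z_2 = 0.642000 - (0.332798)·(0.642000 - 0.709000)/(0.332798 - (0.452075)) = 0.455061; f(z_2) = -0.013423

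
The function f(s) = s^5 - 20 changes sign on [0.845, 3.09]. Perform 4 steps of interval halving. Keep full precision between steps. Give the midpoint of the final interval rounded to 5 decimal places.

1.75703

f(0.845000) = -19.569192, f(3.090000) = 261.703600 (opposite signs)
step 1: m = 1.967500, f(m) = 9.483138 > 0 → root in [0.845000, 1.967500]
step 2: m = 1.406250, f(m) = -14.500633 < 0 → root in [1.406250, 1.967500]
step 3: m = 1.686875, f(m) = -6.341138 < 0 → root in [1.686875, 1.967500]
step 4: m = 1.827187, f(m) = 0.366461 > 0 → root in [1.686875, 1.827187]
Midpoint of [1.686875, 1.827187] = 1.757031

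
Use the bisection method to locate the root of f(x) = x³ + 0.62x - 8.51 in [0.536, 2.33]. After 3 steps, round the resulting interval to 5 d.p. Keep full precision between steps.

[1.88150, 2.10575]

f(0.536000) = -8.023689, f(2.330000) = 5.583937 (opposite signs)
step 1: m = 1.433000, f(m) = -4.678890 < 0 → root in [1.433000, 2.330000]
step 2: m = 1.881500, f(m) = -0.682881 < 0 → root in [1.881500, 2.330000]
step 3: m = 2.105750, f(m) = 2.132846 > 0 → root in [1.881500, 2.105750]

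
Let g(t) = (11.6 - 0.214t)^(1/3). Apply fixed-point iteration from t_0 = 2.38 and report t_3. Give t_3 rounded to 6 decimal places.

t_1 = g(2.380000) = 2.230075
t_2 = g(2.230075) = 2.232223
t_3 = g(2.232223) = 2.232192

2.232192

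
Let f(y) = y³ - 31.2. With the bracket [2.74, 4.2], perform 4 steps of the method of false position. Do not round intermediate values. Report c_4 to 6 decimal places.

False-position update: c = (a·f(b) − b·f(a))/(f(b) − f(a)); replace the endpoint whose sign matches f(c).
f(2.740000) = -10.629176, f(4.200000) = 42.888000
step 1: c = 3.029974, f(c) = -3.382585 < 0 → new bracket [3.029974, 4.200000]
step 2: c = 3.115508, f(c) = -0.959657 < 0 → new bracket [3.115508, 4.200000]
step 3: c = 3.139244, f(c) = -0.263224 < 0 → new bracket [3.139244, 4.200000]
step 4: c = 3.145714, f(c) = -0.071528 < 0 → new bracket [3.145714, 4.200000]

3.145714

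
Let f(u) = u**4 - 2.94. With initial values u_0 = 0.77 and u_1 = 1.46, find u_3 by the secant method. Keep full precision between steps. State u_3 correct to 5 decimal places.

1.29049

f(u_0) = -2.588470, f(u_1) = 1.603719
u_2 = 1.460000 - (1.603719)·(1.460000 - 0.770000)/(1.603719 - (-2.588470)) = 1.196041; f(u_2) = -0.893630
u_3 = 1.196041 - (-0.893630)·(1.196041 - 1.460000)/(-0.893630 - (1.603719)) = 1.290494; f(u_3) = -0.166529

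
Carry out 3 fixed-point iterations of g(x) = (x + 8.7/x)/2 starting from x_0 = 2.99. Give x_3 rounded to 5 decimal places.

x_1 = g(2.990000) = 2.949849
x_2 = g(2.949849) = 2.949576
x_3 = g(2.949576) = 2.949576

2.94958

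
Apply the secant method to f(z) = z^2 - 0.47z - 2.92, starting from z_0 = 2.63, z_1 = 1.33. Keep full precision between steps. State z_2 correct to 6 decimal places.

1.838940

f(z_0) = 2.760800, f(z_1) = -1.776200
z_2 = 1.330000 - (-1.776200)·(1.330000 - 2.630000)/(-1.776200 - (2.760800)) = 1.838940; f(z_2) = -0.402602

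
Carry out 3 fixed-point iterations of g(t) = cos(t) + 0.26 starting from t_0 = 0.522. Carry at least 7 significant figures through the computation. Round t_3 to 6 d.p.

t_1 = g(0.522000) = 1.126824
t_2 = g(1.126824) = 0.689530
t_3 = g(0.689530) = 1.031545

1.031545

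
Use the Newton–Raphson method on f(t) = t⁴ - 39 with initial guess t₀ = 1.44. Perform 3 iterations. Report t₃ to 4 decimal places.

Newton update: t ← t − f(t)/f'(t).
f'(t) = 4t³
t_0 = 1.440000: f = -34.700183, f' = 11.943936 → t_1 = 1.440000 - (-34.700183)/(11.943936) = 4.345255
t_1 = 4.345255: f = 317.501352, f' = 328.175289 → t_2 = 4.345255 - (317.501352)/(328.175289) = 3.377780
t_2 = 3.377780: f = 91.174416, f' = 154.153794 → t_3 = 3.377780 - (91.174416)/(154.153794) = 2.786329

2.7863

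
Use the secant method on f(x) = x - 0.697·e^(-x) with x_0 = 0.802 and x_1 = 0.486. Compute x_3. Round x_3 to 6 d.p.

f(x_0) = 0.489443, f(x_1) = 0.057288
x_2 = 0.486000 - (0.057288)·(0.486000 - 0.802000)/(0.057288 - (0.489443)) = 0.444110; f(x_2) = -0.002942
x_3 = 0.444110 - (-0.002942)·(0.444110 - 0.486000)/(-0.002942 - (0.057288)) = 0.446156; f(x_3) = 0.000018

0.446156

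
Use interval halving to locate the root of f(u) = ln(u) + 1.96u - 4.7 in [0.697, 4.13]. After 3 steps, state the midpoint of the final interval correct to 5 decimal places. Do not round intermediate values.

2.19894

f(0.697000) = -3.694850, f(4.130000) = 4.813077 (opposite signs)
step 1: m = 2.413500, f(m) = 0.911538 > 0 → root in [0.697000, 2.413500]
step 2: m = 1.555250, f(m) = -1.210074 < 0 → root in [1.555250, 2.413500]
step 3: m = 1.984375, f(m) = -0.125321 < 0 → root in [1.984375, 2.413500]
Midpoint of [1.984375, 2.413500] = 2.198937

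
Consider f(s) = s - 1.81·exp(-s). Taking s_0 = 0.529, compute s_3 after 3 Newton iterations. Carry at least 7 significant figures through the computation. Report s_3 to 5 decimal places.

0.80734

f'(s) = 1 + 1.81·exp(-s)
s_0 = 0.529000: f = -0.537441, f' = 2.066441 → s_1 = 0.529000 - (-0.537441)/(2.066441) = 0.789080
s_1 = 0.789080: f = -0.033134, f' = 1.822215 → s_2 = 0.789080 - (-0.033134)/(1.822215) = 0.807264
s_2 = 0.807264: f = -0.000135, f' = 1.807399 → s_3 = 0.807264 - (-0.000135)/(1.807399) = 0.807339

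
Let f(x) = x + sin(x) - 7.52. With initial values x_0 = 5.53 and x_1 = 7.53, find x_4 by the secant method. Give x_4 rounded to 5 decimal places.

6.92314

Secant update: x_(k+1) = x_k − f(x_k)·(x_k − x_(k-1))/(f(x_k) − f(x_(k-1))).
f(x_0) = -2.673966, f(x_1) = 0.957975
x_2 = 7.530000 - (0.957975)·(7.530000 - 5.530000)/(0.957975 - (-2.673966)) = 7.002472; f(x_2) = 0.141320
x_3 = 7.002472 - (0.141320)·(7.002472 - 7.530000)/(0.141320 - (0.957975)) = 6.911185; f(x_3) = -0.021289
x_4 = 6.911185 - (-0.021289)·(6.911185 - 7.002472)/(-0.021289 - (0.141320)) = 6.923136; f(x_4) = 0.000292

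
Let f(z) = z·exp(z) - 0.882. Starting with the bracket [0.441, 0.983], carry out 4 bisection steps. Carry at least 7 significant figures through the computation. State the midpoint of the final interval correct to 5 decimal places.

0.52569

f(0.441000) = -0.196571, f(0.983000) = 1.745030 (opposite signs)
step 1: m = 0.712000, f(m) = 0.569101 > 0 → root in [0.441000, 0.712000]
step 2: m = 0.576500, f(m) = 0.144054 > 0 → root in [0.441000, 0.576500]
step 3: m = 0.508750, f(m) = -0.035841 < 0 → root in [0.508750, 0.576500]
step 4: m = 0.542625, f(m) = 0.051596 > 0 → root in [0.508750, 0.542625]
Midpoint of [0.508750, 0.542625] = 0.525688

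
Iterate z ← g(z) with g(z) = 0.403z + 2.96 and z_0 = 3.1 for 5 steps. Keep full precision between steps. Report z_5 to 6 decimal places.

4.938372

z_1 = g(3.100000) = 4.209300
z_2 = g(4.209300) = 4.656348
z_3 = g(4.656348) = 4.836508
z_4 = g(4.836508) = 4.909113
z_5 = g(4.909113) = 4.938372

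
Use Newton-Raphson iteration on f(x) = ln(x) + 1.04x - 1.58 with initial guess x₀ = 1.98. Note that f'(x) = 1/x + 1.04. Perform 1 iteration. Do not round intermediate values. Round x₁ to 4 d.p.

1.2277

x_0 = 1.980000: f = 1.162297, f' = 1.545051 → x_1 = 1.980000 - (1.162297)/(1.545051) = 1.227729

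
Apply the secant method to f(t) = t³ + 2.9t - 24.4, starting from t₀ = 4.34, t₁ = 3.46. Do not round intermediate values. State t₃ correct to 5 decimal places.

2.64896

f(t_0) = 69.932504, f(t_1) = 27.055736
t_2 = 3.460000 - (27.055736)·(3.460000 - 4.340000)/(27.055736 - (69.932504)) = 2.904710; f(t_2) = 8.531681
t_3 = 2.904710 - (8.531681)·(2.904710 - 3.460000)/(8.531681 - (27.055736)) = 2.648958; f(t_3) = 1.869663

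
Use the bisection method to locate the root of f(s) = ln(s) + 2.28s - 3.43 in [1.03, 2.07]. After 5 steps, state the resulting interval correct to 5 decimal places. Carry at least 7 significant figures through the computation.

[1.35500, 1.38750]

f(1.030000) = -1.052041, f(2.070000) = 2.017149 (opposite signs)
step 1: m = 1.550000, f(m) = 0.542255 > 0 → root in [1.030000, 1.550000]
step 2: m = 1.290000, f(m) = -0.234158 < 0 → root in [1.290000, 1.550000]
step 3: m = 1.420000, f(m) = 0.158257 > 0 → root in [1.290000, 1.420000]
step 4: m = 1.355000, f(m) = -0.036799 < 0 → root in [1.355000, 1.420000]
step 5: m = 1.387500, f(m) = 0.061004 > 0 → root in [1.355000, 1.387500]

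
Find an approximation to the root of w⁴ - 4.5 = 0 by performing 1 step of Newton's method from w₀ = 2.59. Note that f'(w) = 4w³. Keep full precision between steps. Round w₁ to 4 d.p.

2.0073

w_0 = 2.590000: f = 40.498606, f' = 69.495916 → w_1 = 2.590000 - (40.498606)/(69.495916) = 2.007252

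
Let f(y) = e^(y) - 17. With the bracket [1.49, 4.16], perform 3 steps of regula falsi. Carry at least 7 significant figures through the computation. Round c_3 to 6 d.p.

2.596856

f(1.490000) = -12.562904, f(4.160000) = 47.071523
step 1: c = 2.052476, f(c) = -9.212839 < 0 → new bracket [2.052476, 4.160000]
step 2: c = 2.397444, f(c) = -6.004964 < 0 → new bracket [2.397444, 4.160000]
step 3: c = 2.596856, f(c) = -3.578528 < 0 → new bracket [2.596856, 4.160000]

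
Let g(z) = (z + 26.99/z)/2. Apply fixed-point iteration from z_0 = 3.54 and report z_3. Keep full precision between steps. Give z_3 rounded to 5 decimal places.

z_1 = g(3.540000) = 5.582147
z_2 = g(5.582147) = 5.208602
z_3 = g(5.208602) = 5.195207

5.19521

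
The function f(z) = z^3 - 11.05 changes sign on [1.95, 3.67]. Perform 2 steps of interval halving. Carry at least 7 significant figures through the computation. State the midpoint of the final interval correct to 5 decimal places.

2.16500

f(1.950000) = -3.635125, f(3.670000) = 38.380863 (opposite signs)
step 1: m = 2.810000, f(m) = 11.138041 > 0 → root in [1.950000, 2.810000]
step 2: m = 2.380000, f(m) = 2.431272 > 0 → root in [1.950000, 2.380000]
Midpoint of [1.950000, 2.380000] = 2.165000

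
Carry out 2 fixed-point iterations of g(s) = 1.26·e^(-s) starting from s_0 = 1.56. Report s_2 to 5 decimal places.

0.96690

s_1 = g(1.560000) = 0.264771
s_2 = g(0.264771) = 0.966900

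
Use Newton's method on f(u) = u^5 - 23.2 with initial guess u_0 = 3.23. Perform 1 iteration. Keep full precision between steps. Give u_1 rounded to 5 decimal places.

f'(u) = 5u^4
u_0 = 3.230000: f = 328.370650, f' = 544.227012 → u_1 = 3.230000 - (328.370650)/(544.227012) = 2.626629

2.62663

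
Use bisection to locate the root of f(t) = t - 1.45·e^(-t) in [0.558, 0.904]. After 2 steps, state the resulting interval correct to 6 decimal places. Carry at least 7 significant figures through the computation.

[0.644500, 0.731000]

f(0.558000) = -0.271911, f(0.904000) = 0.316827 (opposite signs)
step 1: m = 0.731000, f(m) = 0.032930 > 0 → root in [0.558000, 0.731000]
step 2: m = 0.644500, f(m) = -0.116641 < 0 → root in [0.644500, 0.731000]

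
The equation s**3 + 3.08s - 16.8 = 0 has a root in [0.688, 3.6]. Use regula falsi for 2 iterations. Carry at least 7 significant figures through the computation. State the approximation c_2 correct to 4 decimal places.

f(0.688000) = -14.355299, f(3.600000) = 40.944000
step 1: c = 1.443934, f(c) = -9.342158 < 0 → new bracket [1.443934, 3.600000]
step 2: c = 1.844488, f(c) = -4.843779 < 0 → new bracket [1.844488, 3.600000]

1.8445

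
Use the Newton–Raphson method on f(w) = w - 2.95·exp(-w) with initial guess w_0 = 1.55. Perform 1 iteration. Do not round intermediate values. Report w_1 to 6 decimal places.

Newton update: w ← w − f(w)/f'(w).
f'(w) = 1 + 2.95·exp(-w)
w_0 = 1.550000: f = 0.923868, f' = 1.626132 → w_1 = 1.550000 - (0.923868)/(1.626132) = 0.981861

0.981861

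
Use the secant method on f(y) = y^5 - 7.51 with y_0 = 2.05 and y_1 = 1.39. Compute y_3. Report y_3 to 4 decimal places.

f(y_0) = 28.695063, f(y_1) = -2.321116
y_2 = 1.390000 - (-2.321116)·(1.390000 - 2.050000)/(-2.321116 - (28.695063)) = 1.439392; f(y_2) = -1.331334
y_3 = 1.439392 - (-1.331334)·(1.439392 - 1.390000)/(-1.331334 - (-2.321116)) = 1.505827; f(y_3) = 0.232397

1.5058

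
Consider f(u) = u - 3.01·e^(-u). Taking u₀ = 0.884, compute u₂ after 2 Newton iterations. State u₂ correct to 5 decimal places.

f'(u) = 1 + 3.01·e^(-u)
u_0 = 0.884000: f = -0.359513, f' = 2.243513 → u_1 = 0.884000 - (-0.359513)/(2.243513) = 1.044245
u_1 = 1.044245: f = -0.015146, f' = 2.059391 → u_2 = 1.044245 - (-0.015146)/(2.059391) = 1.051600

1.05160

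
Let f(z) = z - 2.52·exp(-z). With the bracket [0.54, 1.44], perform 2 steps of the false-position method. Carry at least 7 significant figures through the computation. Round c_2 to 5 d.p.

0.96774

f(0.540000) = -0.928526, f(1.440000) = 0.842942
step 1: c = 1.011741, f(c) = 0.095505 > 0 → new bracket [0.540000, 1.011741]
step 2: c = 0.967744, f(c) = 0.010298 > 0 → new bracket [0.540000, 0.967744]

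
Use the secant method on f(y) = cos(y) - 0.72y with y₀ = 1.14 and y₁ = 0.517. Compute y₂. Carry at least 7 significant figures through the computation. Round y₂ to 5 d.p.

0.86098

f(y_0) = -0.403205, f(y_1) = 0.497066
y_2 = 0.517000 - (0.497066)·(0.517000 - 1.140000)/(0.497066 - (-0.403205)) = 0.860976; f(y_2) = 0.031794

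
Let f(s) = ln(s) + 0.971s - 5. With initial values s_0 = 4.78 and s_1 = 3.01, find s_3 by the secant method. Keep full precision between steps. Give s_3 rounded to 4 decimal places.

f(s_0) = 1.205821, f(s_1) = -0.975350
s_2 = 3.010000 - (-0.975350)·(3.010000 - 4.780000)/(-0.975350 - (1.205821)) = 3.801488; f(s_2) = 0.026637
s_3 = 3.801488 - (0.026637)·(3.801488 - 3.010000)/(0.026637 - (-0.975350)) = 3.780447; f(s_3) = 0.000656

3.7804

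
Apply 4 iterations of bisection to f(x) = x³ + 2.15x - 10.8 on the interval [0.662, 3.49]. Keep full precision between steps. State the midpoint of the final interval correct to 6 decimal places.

f(0.662000) = -9.086582, f(3.490000) = 39.212049 (opposite signs)
step 1: m = 2.076000, f(m) = 2.610495 > 0 → root in [0.662000, 2.076000]
step 2: m = 1.369000, f(m) = -5.290924 < 0 → root in [1.369000, 2.076000]
step 3: m = 1.722500, f(m) = -1.985957 < 0 → root in [1.722500, 2.076000]
step 4: m = 1.899250, f(m) = 0.134268 > 0 → root in [1.722500, 1.899250]
Midpoint of [1.722500, 1.899250] = 1.810875

1.810875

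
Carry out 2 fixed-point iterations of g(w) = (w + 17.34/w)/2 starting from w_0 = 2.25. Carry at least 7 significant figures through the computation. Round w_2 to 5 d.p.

4.23071

w_1 = g(2.250000) = 4.978333
w_2 = g(4.978333) = 4.230713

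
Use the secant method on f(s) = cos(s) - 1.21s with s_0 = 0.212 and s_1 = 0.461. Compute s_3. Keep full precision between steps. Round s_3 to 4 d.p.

0.6541

Secant update: s_(k+1) = s_k − f(s_k)·(s_k − s_(k-1))/(f(s_k) − f(s_(k-1))).
f(s_0) = 0.721092, f(s_1) = 0.337798
s_2 = 0.461000 - (0.337798)·(0.461000 - 0.212000)/(0.337798 - (0.721092)) = 0.680444; f(s_2) = -0.046045
s_3 = 0.680444 - (-0.046045)·(0.680444 - 0.461000)/(-0.046045 - (0.337798)) = 0.654121; f(s_3) = 0.002097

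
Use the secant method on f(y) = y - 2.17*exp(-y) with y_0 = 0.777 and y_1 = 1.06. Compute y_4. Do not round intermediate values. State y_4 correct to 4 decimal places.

0.8906

f(y_0) = -0.220730, f(y_1) = 0.308191
y_2 = 1.060000 - (0.308191)·(1.060000 - 0.777000)/(0.308191 - (-0.220730)) = 0.895102; f(y_2) = 0.008514
y_3 = 0.895102 - (0.008514)·(0.895102 - 1.060000)/(0.008514 - (0.308191)) = 0.890417; f(y_3) = -0.000334
y_4 = 0.890417 - (-0.000334)·(0.890417 - 0.895102)/(-0.000334 - (0.008514)) = 0.890594; f(y_4) = 0.000000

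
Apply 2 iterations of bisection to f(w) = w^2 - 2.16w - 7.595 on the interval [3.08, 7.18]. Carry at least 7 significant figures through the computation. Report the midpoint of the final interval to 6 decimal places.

3.592500

f(3.080000) = -4.761400, f(7.180000) = 28.448600 (opposite signs)
step 1: m = 5.130000, f(m) = 7.641100 > 0 → root in [3.080000, 5.130000]
step 2: m = 4.105000, f(m) = 0.389225 > 0 → root in [3.080000, 4.105000]
Midpoint of [3.080000, 4.105000] = 3.592500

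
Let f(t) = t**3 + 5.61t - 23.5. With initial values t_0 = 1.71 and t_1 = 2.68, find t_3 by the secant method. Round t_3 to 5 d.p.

Secant update: t_(k+1) = t_k − f(t_k)·(t_k − t_(k-1))/(f(t_k) − f(t_(k-1))).
f(t_0) = -8.906689, f(t_1) = 10.783632
t_2 = 2.680000 - (10.783632)·(2.680000 - 1.710000)/(10.783632 - (-8.906689)) = 2.148768; f(t_2) = -1.524106
t_3 = 2.148768 - (-1.524106)·(2.148768 - 2.680000)/(-1.524106 - (10.783632)) = 2.214552; f(t_3) = -0.215660

2.21455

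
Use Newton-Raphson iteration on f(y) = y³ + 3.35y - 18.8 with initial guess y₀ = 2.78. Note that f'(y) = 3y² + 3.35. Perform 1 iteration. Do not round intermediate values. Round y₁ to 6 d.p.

y_0 = 2.780000: f = 11.997952, f' = 26.535200 → y_1 = 2.780000 - (11.997952)/(26.535200) = 2.327848

2.327848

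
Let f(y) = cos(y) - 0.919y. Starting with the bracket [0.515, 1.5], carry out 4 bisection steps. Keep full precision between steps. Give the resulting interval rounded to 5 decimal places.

[0.76125, 0.82281]

f(0.515000) = 0.397008, f(1.500000) = -1.307763 (opposite signs)
step 1: m = 1.007500, f(m) = -0.391916 < 0 → root in [0.515000, 1.007500]
step 2: m = 0.761250, f(m) = 0.024386 > 0 → root in [0.761250, 1.007500]
step 3: m = 0.884375, f(m) = -0.178968 < 0 → root in [0.761250, 0.884375]
step 4: m = 0.822812, f(m) = -0.076003 < 0 → root in [0.761250, 0.822812]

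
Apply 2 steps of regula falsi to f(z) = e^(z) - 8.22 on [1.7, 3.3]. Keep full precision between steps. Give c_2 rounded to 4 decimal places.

2.0067

f(1.700000) = -2.746053, f(3.300000) = 18.892639
step 1: c = 1.903048, f(c) = -1.513699 < 0 → new bracket [1.903048, 3.300000]
step 2: c = 2.006671, f(c) = -0.781490 < 0 → new bracket [2.006671, 3.300000]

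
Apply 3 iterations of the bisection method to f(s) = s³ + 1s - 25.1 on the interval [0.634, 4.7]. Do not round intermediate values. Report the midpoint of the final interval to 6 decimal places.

2.921125

f(0.634000) = -24.211160, f(4.700000) = 83.423000 (opposite signs)
step 1: m = 2.667000, f(m) = -3.462925 < 0 → root in [2.667000, 4.700000]
step 2: m = 3.683500, f(m) = 28.561862 > 0 → root in [2.667000, 3.683500]
step 3: m = 3.175250, f(m) = 10.088795 > 0 → root in [2.667000, 3.175250]
Midpoint of [2.667000, 3.175250] = 2.921125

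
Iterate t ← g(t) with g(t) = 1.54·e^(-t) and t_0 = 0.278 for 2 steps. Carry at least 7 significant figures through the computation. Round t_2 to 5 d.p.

0.47977

t_1 = g(0.278000) = 1.166237
t_2 = g(1.166237) = 0.479767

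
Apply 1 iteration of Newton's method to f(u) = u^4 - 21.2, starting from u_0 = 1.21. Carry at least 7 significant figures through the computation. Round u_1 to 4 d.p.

3.8992

Newton update: u ← u − f(u)/f'(u).
f'(u) = 4u^3
u_0 = 1.210000: f = -19.056411, f' = 7.086244 → u_1 = 1.210000 - (-19.056411)/(7.086244) = 3.899212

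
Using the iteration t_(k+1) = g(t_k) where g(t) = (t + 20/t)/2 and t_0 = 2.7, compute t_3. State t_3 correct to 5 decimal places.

t_1 = g(2.700000) = 5.053704
t_2 = g(5.053704) = 4.505599
t_3 = g(4.505599) = 4.472260

4.47226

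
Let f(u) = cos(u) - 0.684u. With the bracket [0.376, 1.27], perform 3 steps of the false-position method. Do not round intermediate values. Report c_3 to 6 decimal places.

0.903923

f(0.376000) = 0.672957, f(1.270000) = -0.572399
step 1: c = 0.859094, f(c) = 0.065504 > 0 → new bracket [0.859094, 1.270000]
step 2: c = 0.901288, f(c) = 0.004119 > 0 → new bracket [0.901288, 1.270000]
step 3: c = 0.903923, f(c) = 0.000249 > 0 → new bracket [0.903923, 1.270000]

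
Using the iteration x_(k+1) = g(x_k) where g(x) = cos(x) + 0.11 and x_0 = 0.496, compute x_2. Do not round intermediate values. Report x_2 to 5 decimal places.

0.65911

x_1 = g(0.496000) = 0.989493
x_2 = g(0.989493) = 0.659113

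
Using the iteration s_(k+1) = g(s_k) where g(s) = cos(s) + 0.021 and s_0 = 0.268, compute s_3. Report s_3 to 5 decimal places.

0.86095

s_1 = g(0.268000) = 0.985302
s_2 = g(0.985302) = 0.573611
s_3 = g(0.573611) = 0.860947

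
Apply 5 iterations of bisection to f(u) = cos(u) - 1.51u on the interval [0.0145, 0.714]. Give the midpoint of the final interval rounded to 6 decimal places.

f(0.014500) = 0.978000, f(0.714000) = -0.322392 (opposite signs)
step 1: m = 0.364250, f(m) = 0.384374 > 0 → root in [0.364250, 0.714000]
step 2: m = 0.539125, f(m) = 0.044079 > 0 → root in [0.539125, 0.714000]
step 3: m = 0.626562, f(m) = -0.136061 < 0 → root in [0.539125, 0.626562]
step 4: m = 0.582844, f(m) = -0.045193 < 0 → root in [0.539125, 0.582844]
step 5: m = 0.560984, f(m) = -0.000355 < 0 → root in [0.539125, 0.560984]
Midpoint of [0.539125, 0.560984] = 0.550055

0.550055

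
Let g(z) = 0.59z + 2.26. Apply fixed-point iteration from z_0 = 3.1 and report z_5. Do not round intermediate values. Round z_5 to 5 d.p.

5.33974

z_1 = g(3.100000) = 4.089000
z_2 = g(4.089000) = 4.672510
z_3 = g(4.672510) = 5.016781
z_4 = g(5.016781) = 5.219901
z_5 = g(5.219901) = 5.339741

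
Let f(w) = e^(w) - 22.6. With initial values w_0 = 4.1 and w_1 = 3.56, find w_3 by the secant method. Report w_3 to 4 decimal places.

3.1524

f(w_0) = 37.740288, f(w_1) = 12.563197
w_2 = 3.560000 - (12.563197)·(3.560000 - 4.100000)/(12.563197 - (37.740288)) = 3.290544; f(w_2) = 4.257461
w_3 = 3.290544 - (4.257461)·(3.290544 - 3.560000)/(4.257461 - (12.563197)) = 3.152422; f(w_3) = 0.792659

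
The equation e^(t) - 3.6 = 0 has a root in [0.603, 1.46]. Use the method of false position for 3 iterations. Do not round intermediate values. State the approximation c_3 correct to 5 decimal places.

f(0.603000) = -1.772407, f(1.460000) = 0.705960
step 1: c = 1.215885, f(c) = -0.226723 < 0 → new bracket [1.215885, 1.460000]
step 2: c = 1.275226, f(c) = -0.020490 < 0 → new bracket [1.275226, 1.460000]
step 3: c = 1.280438, f(c) = -0.001786 < 0 → new bracket [1.280438, 1.460000]

1.28044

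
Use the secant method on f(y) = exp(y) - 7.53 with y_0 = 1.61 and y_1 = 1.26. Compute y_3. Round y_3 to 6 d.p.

f(y_0) = -2.527189, f(y_1) = -4.004579
y_2 = 1.260000 - (-4.004579)·(1.260000 - 1.610000)/(-4.004579 - (-2.527189)) = 2.208702; f(y_2) = 1.573891
y_3 = 2.208702 - (1.573891)·(2.208702 - 1.260000)/(1.573891 - (-4.004579)) = 1.941038; f(y_3) = -0.564020

1.941038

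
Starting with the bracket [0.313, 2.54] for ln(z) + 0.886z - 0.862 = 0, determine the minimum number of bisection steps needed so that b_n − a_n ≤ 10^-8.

Initial width b − a = 2.54 − 0.313 = 2.227000.
After n steps the width is (b−a)/2^n; need (b−a)/2^n ≤ 10^-8.
So n ≥ log₂(2.227000/10^-8) = log₂(222700000.0000) ≈ 27.7305.
Hence n = 28.

28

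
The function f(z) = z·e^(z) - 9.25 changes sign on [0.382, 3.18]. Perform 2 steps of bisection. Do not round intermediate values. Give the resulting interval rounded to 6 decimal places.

[1.081500, 1.781000]

f(0.382000) = -8.690289, f(3.180000) = 67.218676 (opposite signs)
step 1: m = 1.781000, f(m) = 1.321641 > 0 → root in [0.382000, 1.781000]
step 2: m = 1.081500, f(m) = -6.060548 < 0 → root in [1.081500, 1.781000]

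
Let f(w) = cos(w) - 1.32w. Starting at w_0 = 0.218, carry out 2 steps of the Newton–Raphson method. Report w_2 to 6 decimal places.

Newton update: w ← w − f(w)/f'(w).
f'(w) = -sin(w) - 1.32
w_0 = 0.218000: f = 0.688572, f' = -1.536277 → w_1 = 0.218000 - (0.688572)/(-1.536277) = 0.666208
w_1 = 0.666208: f = -0.093224, f' = -1.938009 → w_2 = 0.666208 - (-0.093224)/(-1.938009) = 0.618105

0.618105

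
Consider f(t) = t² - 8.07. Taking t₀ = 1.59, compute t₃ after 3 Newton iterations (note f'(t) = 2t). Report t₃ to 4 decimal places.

2.8410

t_0 = 1.590000: f = -5.541900, f' = 3.180000 → t_1 = 1.590000 - (-5.541900)/(3.180000) = 3.332736
t_1 = 3.332736: f = 3.037128, f' = 6.665472 → t_2 = 3.332736 - (3.037128)/(6.665472) = 2.877085
t_2 = 2.877085: f = 0.207618, f' = 5.754170 → t_3 = 2.877085 - (0.207618)/(5.754170) = 2.841004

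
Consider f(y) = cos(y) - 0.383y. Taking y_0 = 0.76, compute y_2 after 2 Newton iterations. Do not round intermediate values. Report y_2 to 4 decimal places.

1.1255

Newton update: y ← y − f(y)/f'(y).
f'(y) = -sin(y) - 0.383
y_0 = 0.760000: f = 0.433756, f' = -1.071921 → y_1 = 0.760000 - (0.433756)/(-1.071921) = 1.164653
y_1 = 1.164653: f = -0.050992, f' = -1.301651 → y_2 = 1.164653 - (-0.050992)/(-1.301651) = 1.125478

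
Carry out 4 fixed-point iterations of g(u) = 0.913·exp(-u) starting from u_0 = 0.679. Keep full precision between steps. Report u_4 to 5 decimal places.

u_1 = g(0.679000) = 0.463004
u_2 = g(0.463004) = 0.574633
u_3 = g(0.574633) = 0.513938
u_4 = g(0.513938) = 0.546098

0.54610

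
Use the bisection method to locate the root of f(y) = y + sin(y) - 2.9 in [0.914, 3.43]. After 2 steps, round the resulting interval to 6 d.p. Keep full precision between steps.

[1.543000, 2.172000]

f(0.914000) = -1.194048, f(3.430000) = 0.245574 (opposite signs)
step 1: m = 2.172000, f(m) = 0.096655 > 0 → root in [0.914000, 2.172000]
step 2: m = 1.543000, f(m) = -0.357386 < 0 → root in [1.543000, 2.172000]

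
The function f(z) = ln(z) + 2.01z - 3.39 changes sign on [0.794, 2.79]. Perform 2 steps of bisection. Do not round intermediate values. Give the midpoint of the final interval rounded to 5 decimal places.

1.54250

f(0.794000) = -2.024732, f(2.790000) = 3.243942 (opposite signs)
step 1: m = 1.792000, f(m) = 0.795252 > 0 → root in [0.794000, 1.792000]
step 2: m = 1.293000, f(m) = -0.534105 < 0 → root in [1.293000, 1.792000]
Midpoint of [1.293000, 1.792000] = 1.542500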